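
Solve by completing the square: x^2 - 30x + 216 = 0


Start: x^2 - 30x + 216 = 0
Move constant: x^2 - 30x = -216
Half of -30 is -15, squared is 225
Add 225 to both sides: x^2 - 30x + 225 = 9
(x - 15)^2 = 9
x - 15 = ±3
x = 15 + 3 = 18 or x = 15 - 3 = 12

x = 12, x = 18


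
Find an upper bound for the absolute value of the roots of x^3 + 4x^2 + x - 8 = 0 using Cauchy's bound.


Cauchy's bound: all roots r satisfy |r| <= 1 + max(|a_i/a_n|) for i = 0,...,n-1
where a_n is the leading coefficient.

Coefficients: [1, 4, 1, -8]
Leading coefficient a_n = 1
Ratios |a_i/a_n|: 4, 1, 8
Maximum ratio: 8
Cauchy's bound: |r| <= 1 + 8 = 9

Upper bound = 9


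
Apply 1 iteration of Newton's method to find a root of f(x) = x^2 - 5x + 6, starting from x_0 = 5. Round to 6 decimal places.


Newton's method: x_(n+1) = x_n - f(x_n)/f'(x_n)
f(x) = x^2 - 5x + 6
f'(x) = 2x - 5

Iteration 1:
  f(5.000000) = 6.000000
  f'(5.000000) = 5.000000
  x_1 = 5.000000 - (6.000000)/(5.000000) = 3.800000

x_1 = 3.800000


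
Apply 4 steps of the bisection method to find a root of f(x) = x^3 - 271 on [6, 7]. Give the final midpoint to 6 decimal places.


f(x) = x^3 - 271
f(6) = -55 < 0
f(7) = 72 > 0

Step 1: midpoint = (6.000000 + 7.000000)/2 = 6.500000
  f(6.500000) = 3.625000
  f(mid) > 0, so root is in [6.000000, 6.500000]

Step 2: midpoint = (6.000000 + 6.500000)/2 = 6.250000
  f(6.250000) = -26.859375
  f(mid) < 0, so root is in [6.250000, 6.500000]

Step 3: midpoint = (6.250000 + 6.500000)/2 = 6.375000
  f(6.375000) = -11.916016
  f(mid) < 0, so root is in [6.375000, 6.500000]

Step 4: midpoint = (6.375000 + 6.500000)/2 = 6.437500
  f(6.437500) = -4.220947
  f(mid) < 0, so root is in [6.437500, 6.500000]

midpoint = 6.437500


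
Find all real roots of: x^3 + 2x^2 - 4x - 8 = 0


Let p(x) = x^3 + 2x^2 - 4x - 8. By the rational root theorem (leading coefficient 1), any rational root is an integer divisor of 8: try ±1, ±2, ... in turn.
Test x = 1: value = -9 ≠ 0.
Test x = -1: value = -3 ≠ 0.
Test x = 2: value = 0 ✓, so (x - 2) is a factor.
Synthetic division by (x - 2): bring down 1; 1(2) + 2 = 4; 4(2) - 4 = 4; 4(2) - 8 = 0 → quotient x^2 + 4x + 4, remainder 0.
Solve the quadratic x^2 + 4x + 4 = 0: discriminant = 4^2 - 4(1)(4) = 16 - 16 = 0.
Discriminant = 0, so a double root: x = -4/2 = -2.

x = -2 (multiplicity 2), x = 2


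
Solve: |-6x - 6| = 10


An absolute value equation |expr| = 10 gives two cases:
Case 1: -6x - 6 = 10
  -6x = 16, so x = -8/3
Case 2: -6x - 6 = -10
  -6x = -4, so x = 2/3

x = -8/3, x = 2/3


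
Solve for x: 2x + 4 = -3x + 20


Starting with: 2x + 4 = -3x + 20
Move all x terms to left: (2 + 3)x = 20 - 4
Simplify: 5x = 16
Divide both sides by 5: x = 16/5

x = 16/5


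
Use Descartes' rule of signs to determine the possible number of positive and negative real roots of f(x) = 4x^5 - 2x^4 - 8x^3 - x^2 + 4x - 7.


Descartes' rule of signs:

For positive roots, count sign changes in f(x) = 4x^5 - 2x^4 - 8x^3 - x^2 + 4x - 7:
Signs of coefficients: +, -, -, -, +, -
Number of sign changes: 3
Possible positive real roots: 3, 1

For negative roots, examine f(-x) = -4x^5 - 2x^4 + 8x^3 - x^2 - 4x - 7:
Signs of coefficients: -, -, +, -, -, -
Number of sign changes: 2
Possible negative real roots: 2, 0

Positive roots: 3 or 1; Negative roots: 2 or 0


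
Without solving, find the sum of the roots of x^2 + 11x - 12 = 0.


By Vieta's formulas for ax^2 + bx + c = 0:
  Sum of roots = -b/a
  Product of roots = c/a

Here a = 1, b = 11, c = -12
Sum = -(11)/1 = -11
Product = -12/1 = -12

Sum = -11


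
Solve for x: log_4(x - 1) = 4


Convert to exponential form: x - 1 = 4^4 = 256
x = 256 + 1 = 257
Check: log_4(257 - 1) = log_4(256) = log_4(256) = 4 ✓

x = 257


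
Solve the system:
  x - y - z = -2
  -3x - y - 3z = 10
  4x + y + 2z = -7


Using Cramer's rule. Expand each determinant along the first row.
D  = 1*[(-1)*2 - (-3)*1] - (-1)*[(-3)*2 - (-3)*4] + (-1)*[(-3)*1 - (-1)*4]
  = 1*(1) - (-1)*(6) + (-1)*(1) = 6
Dx = (-2)*[(-1)*2 - (-3)*1] - (-1)*[10*2 - (-3)*(-7)] + (-1)*[10*1 - (-1)*(-7)]
  = (-2)*(1) - (-1)*(-1) + (-1)*(3) = -6
Dy = 1*[10*2 - (-3)*(-7)] - (-2)*[(-3)*2 - (-3)*4] + (-1)*[(-3)*(-7) - 10*4]
  = 1*(-1) - (-2)*(6) + (-1)*(-19) = 30
Dz = 1*[(-1)*(-7) - 10*1] - (-1)*[(-3)*(-7) - 10*4] + (-2)*[(-3)*1 - (-1)*4]
  = 1*(-3) - (-1)*(-19) + (-2)*(1) = -24
x = Dx/D = -6/6 = -1, y = Dy/D = 30/6 = 5, z = Dz/D = -24/6 = -4
Check eq1: (1)(-1) + (-1)(5) + (-1)(-4) = -2 = -2 ✓
Check eq2: (-3)(-1) + (-1)(5) + (-3)(-4) = 10 = 10 ✓
Check eq3: (4)(-1) + (1)(5) + (2)(-4) = -7 = -7 ✓

x = -1, y = 5, z = -4


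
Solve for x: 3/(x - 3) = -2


Multiply both sides by (x - 3): 3 = -2(x - 3)
Distribute: 3 = -2x + 6
-2x = 3 - 6 = -3
x = 3/2

x = 3/2


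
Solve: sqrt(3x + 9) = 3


Square both sides: 3x + 9 = 3^2 = 9
3x = 9 - 9 = 0
x = 0
Check: sqrt(3*0 + 9) = sqrt(9) = 3 ✓

x = 0


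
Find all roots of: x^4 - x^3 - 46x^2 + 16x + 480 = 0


Let p(x) = x^4 - x^3 - 46x^2 + 16x + 480. By the rational root theorem (leading coefficient 1), any rational root is an integer divisor of 480: try ±1, ±2, ... in turn.
Test x = 1: value = 450 ≠ 0.
Test x = -1: value = 420 ≠ 0.
Test x = 2: value = 336 ≠ 0.
Test x = -2: value = 288 ≠ 0.
Test x = 3: value = 168 ≠ 0.
Test x = -3: value = 126 ≠ 0.
Test x = 4: value = 0 ✓, so (x - 4) is a factor.
Synthetic division by (x - 4): bring down 1; 1(4) - 1 = 3; 3(4) - 46 = -34; (-34)(4) + 16 = -120; (-120)(4) + 480 = 0 → quotient x^3 + 3x^2 - 34x - 120, remainder 0.
Continue with the quotient x^3 + 3x^2 - 34x - 120 (candidates must divide 120; re-test x = 4 first in case it repeats).
Test x = 4: value = -144 ≠ 0.
Test x = -4: value = 0 ✓, so (x + 4) is a factor.
Synthetic division by (x + 4): bring down 1; 1(-4) + 3 = -1; (-1)(-4) - 34 = -30; (-30)(-4) - 120 = 0 → quotient x^2 - x - 30, remainder 0.
Solve the quadratic x^2 - x - 30 = 0: discriminant = (-1)^2 - 4(1)(-30) = 1 + 120 = 121.
sqrt(121) = 11, so x = (1 ± 11)/2: x = 6 or x = -5.
Collecting all roots found:

x = -5, x = -4, x = 4, x = 6


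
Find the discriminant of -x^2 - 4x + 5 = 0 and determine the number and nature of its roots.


For ax^2 + bx + c = 0, discriminant D = b^2 - 4ac
Here a = -1, b = -4, c = 5
D = (-4)^2 - 4(-1)(5) = 16 + 20 = 36

D = 36 > 0 and is a perfect square (sqrt = 6)
The equation has 2 distinct real rational roots.

Discriminant = 36, 2 distinct real rational roots


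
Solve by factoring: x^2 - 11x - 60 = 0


We need two numbers that multiply to -60 and add to -11.
Those numbers are -15 and 4 (since (-15) * 4 = -60 and (-15) + 4 = -11).
So x^2 - 11x - 60 = (x - 15)(x + 4) = 0
Setting each factor to zero: x = 15 or x = -4

x = -4, x = 15


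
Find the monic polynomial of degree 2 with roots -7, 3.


A monic polynomial with roots -7, 3 is:
p(x) = (x + 7)(x - 3)
After multiplying by (x + 7): x + 7
After multiplying by (x - 3): x^2 + 4x - 21

x^2 + 4x - 21


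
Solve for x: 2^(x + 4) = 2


Express both sides with the same base.
2 = 2^1
Since the bases match, equate exponents: x + 4 = 1
So x = 1 - (4) = -3

x = -3


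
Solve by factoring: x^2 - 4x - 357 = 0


We need two numbers that multiply to -357 and add to -4.
Those numbers are -21 and 17 (since (-21) * 17 = -357 and (-21) + 17 = -4).
So x^2 - 4x - 357 = (x - 21)(x + 17) = 0
Setting each factor to zero: x = 21 or x = -17

x = -17, x = 21


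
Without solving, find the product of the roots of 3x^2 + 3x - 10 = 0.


By Vieta's formulas for ax^2 + bx + c = 0:
  Sum of roots = -b/a
  Product of roots = c/a

Here a = 3, b = 3, c = -10
Sum = -(3)/3 = -1
Product = -10/3 = -10/3

Product = -10/3


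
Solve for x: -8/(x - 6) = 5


Multiply both sides by (x - 6): -8 = 5(x - 6)
Distribute: -8 = 5x - 30
5x = -8 + 30 = 22
x = 22/5

x = 22/5


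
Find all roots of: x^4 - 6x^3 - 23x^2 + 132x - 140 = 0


Let p(x) = x^4 - 6x^3 - 23x^2 + 132x - 140. By the rational root theorem (leading coefficient 1), any rational root is an integer divisor of 140: try ±1, ±2, ... in turn.
Test x = 1: value = -36 ≠ 0.
Test x = -1: value = -288 ≠ 0.
Test x = 2: value = 0 ✓, so (x - 2) is a factor.
Synthetic division by (x - 2): bring down 1; 1(2) - 6 = -4; (-4)(2) - 23 = -31; (-31)(2) + 132 = 70; 70(2) - 140 = 0 → quotient x^3 - 4x^2 - 31x + 70, remainder 0.
Continue with the quotient x^3 - 4x^2 - 31x + 70 (candidates must divide 70; re-test x = 2 first in case it repeats).
Test x = 2: value = 0 ✓, so (x - 2) is a factor.
Synthetic division by (x - 2): bring down 1; 1(2) - 4 = -2; (-2)(2) - 31 = -35; (-35)(2) + 70 = 0 → quotient x^2 - 2x - 35, remainder 0.
Solve the quadratic x^2 - 2x - 35 = 0: discriminant = (-2)^2 - 4(1)(-35) = 4 + 140 = 144.
sqrt(144) = 12, so x = (2 ± 12)/2: x = 7 or x = -5.
Collecting all roots found:

x = -5, x = 2 (multiplicity 2), x = 7


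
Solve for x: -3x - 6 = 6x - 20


Starting with: -3x - 6 = 6x - 20
Move all x terms to left: (-3 - 6)x = -20 + 6
Simplify: -9x = -14
Divide both sides by -9: x = 14/9

x = 14/9


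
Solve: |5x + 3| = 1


An absolute value equation |expr| = 1 gives two cases:
Case 1: 5x + 3 = 1
  5x = -2, so x = -2/5
Case 2: 5x + 3 = -1
  5x = -4, so x = -4/5

x = -4/5, x = -2/5


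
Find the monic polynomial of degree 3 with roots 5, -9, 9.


A monic polynomial with roots 5, -9, 9 is:
p(x) = (x - 5)(x + 9)(x - 9)
After multiplying by (x - 5): x - 5
After multiplying by (x + 9): x^2 + 4x - 45
After multiplying by (x - 9): x^3 - 5x^2 - 81x + 405

x^3 - 5x^2 - 81x + 405


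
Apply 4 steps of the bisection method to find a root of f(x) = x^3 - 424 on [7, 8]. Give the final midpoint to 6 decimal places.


f(x) = x^3 - 424
f(7) = -81 < 0
f(8) = 88 > 0

Step 1: midpoint = (7.000000 + 8.000000)/2 = 7.500000
  f(7.500000) = -2.125000
  f(mid) < 0, so root is in [7.500000, 8.000000]

Step 2: midpoint = (7.500000 + 8.000000)/2 = 7.750000
  f(7.750000) = 41.484375
  f(mid) > 0, so root is in [7.500000, 7.750000]

Step 3: midpoint = (7.500000 + 7.750000)/2 = 7.625000
  f(7.625000) = 19.322266
  f(mid) > 0, so root is in [7.500000, 7.625000]

Step 4: midpoint = (7.500000 + 7.625000)/2 = 7.562500
  f(7.562500) = 8.510010
  f(mid) > 0, so root is in [7.500000, 7.562500]

midpoint = 7.562500


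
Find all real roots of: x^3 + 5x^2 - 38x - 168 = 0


Let p(x) = x^3 + 5x^2 - 38x - 168. By the rational root theorem (leading coefficient 1), any rational root is an integer divisor of 168: try ±1, ±2, ... in turn.
Test x = 1: value = -200 ≠ 0.
Test x = -1: value = -126 ≠ 0.
Test x = 2: value = -216 ≠ 0.
Test x = -2: value = -80 ≠ 0.
Test x = 3: value = -210 ≠ 0.
Test x = -3: value = -36 ≠ 0.
Test x = 4: value = -176 ≠ 0.
Test x = -4: value = 0 ✓, so (x + 4) is a factor.
Synthetic division by (x + 4): bring down 1; 1(-4) + 5 = 1; 1(-4) - 38 = -42; (-42)(-4) - 168 = 0 → quotient x^2 + x - 42, remainder 0.
Solve the quadratic x^2 + x - 42 = 0: discriminant = 1^2 - 4(1)(-42) = 1 + 168 = 169.
sqrt(169) = 13, so x = (-1 ± 13)/2: x = 6 or x = -7.

x = -7, x = -4, x = 6


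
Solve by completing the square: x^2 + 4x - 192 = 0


Start: x^2 + 4x - 192 = 0
Move constant: x^2 + 4x = 192
Half of 4 is 2, squared is 4
Add 4 to both sides: x^2 + 4x + 4 = 196
(x + 2)^2 = 196
x + 2 = ±14
x = -2 + 14 = 12 or x = -2 - 14 = -16

x = -16, x = 12


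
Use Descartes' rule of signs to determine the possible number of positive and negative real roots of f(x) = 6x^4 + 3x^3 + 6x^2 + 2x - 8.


Descartes' rule of signs:

For positive roots, count sign changes in f(x) = 6x^4 + 3x^3 + 6x^2 + 2x - 8:
Signs of coefficients: +, +, +, +, -
Number of sign changes: 1
Possible positive real roots: 1

For negative roots, examine f(-x) = 6x^4 - 3x^3 + 6x^2 - 2x - 8:
Signs of coefficients: +, -, +, -, -
Number of sign changes: 3
Possible negative real roots: 3, 1

Positive roots: 1; Negative roots: 3 or 1


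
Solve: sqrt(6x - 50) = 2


Square both sides: 6x - 50 = 2^2 = 4
6x = 4 + 50 = 54
x = 9
Check: sqrt(6*9 - 50) = sqrt(4) = 2 ✓

x = 9


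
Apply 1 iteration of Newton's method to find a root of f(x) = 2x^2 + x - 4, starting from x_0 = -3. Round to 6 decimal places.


Newton's method: x_(n+1) = x_n - f(x_n)/f'(x_n)
f(x) = 2x^2 + x - 4
f'(x) = 4x + 1

Iteration 1:
  f(-3.000000) = 11.000000
  f'(-3.000000) = -11.000000
  x_1 = -3.000000 - (11.000000)/(-11.000000) = -2.000000

x_1 = -2.000000


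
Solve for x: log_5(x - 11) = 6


Convert to exponential form: x - 11 = 5^6 = 15625
x = 15625 + 11 = 15636
Check: log_5(15636 - 11) = log_5(15625) = log_5(15625) = 6 ✓

x = 15636


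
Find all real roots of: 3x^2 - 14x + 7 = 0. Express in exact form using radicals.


Using the quadratic formula: x = (-b ± sqrt(b^2 - 4ac)) / (2a)
Here a = 3, b = -14, c = 7
Discriminant = b^2 - 4ac = (-14)^2 - 4(3)(7) = 196 - 84 = 112
Since discriminant = 112 > 0, there are two real roots.
x = (14 ± 4*sqrt(7)) / 6
Simplifying: x = (7 ± 2*sqrt(7)) / 3
Numerically: x ≈ 4.0972 or x ≈ 0.5695

x = (7 + 2*sqrt(7)) / 3 or x = (7 - 2*sqrt(7)) / 3


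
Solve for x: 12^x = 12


Express both sides with the same base.
12 = 12^1
Since the bases match: x = 1

x = 1


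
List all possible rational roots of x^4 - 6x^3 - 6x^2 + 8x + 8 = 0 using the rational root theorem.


Rational root theorem: possible roots are ±p/q where:
  p divides the constant term (8): p ∈ {1, 2, 4, 8}
  q divides the leading coefficient (1): q ∈ {1}

All possible rational roots: -8, -4, -2, -1, 1, 2, 4, 8

-8, -4, -2, -1, 1, 2, 4, 8


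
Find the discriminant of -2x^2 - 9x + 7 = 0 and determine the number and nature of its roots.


For ax^2 + bx + c = 0, discriminant D = b^2 - 4ac
Here a = -2, b = -9, c = 7
D = (-9)^2 - 4(-2)(7) = 81 + 56 = 137

D = 137 > 0 but not a perfect square
The equation has 2 distinct real irrational roots.

Discriminant = 137, 2 distinct real irrational roots


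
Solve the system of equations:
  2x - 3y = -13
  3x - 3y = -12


Using Cramer's rule:
Determinant D = (2)(-3) - (3)(-3) = -6 + 9 = 3
Dx = (-13)(-3) - (-12)(-3) = 39 - 36 = 3
Dy = (2)(-12) - (3)(-13) = -24 + 39 = 15
x = Dx/D = 3/3 = 1
y = Dy/D = 15/3 = 5

x = 1, y = 5


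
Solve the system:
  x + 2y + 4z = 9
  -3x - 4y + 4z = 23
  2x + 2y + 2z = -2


Using Cramer's rule. Expand each determinant along the first row.
D  = 1*[(-4)*2 - 4*2] - 2*[(-3)*2 - 4*2] + 4*[(-3)*2 - (-4)*2]
  = 1*(-16) - 2*(-14) + 4*(2) = 20
Dx = 9*[(-4)*2 - 4*2] - 2*[23*2 - 4*(-2)] + 4*[23*2 - (-4)*(-2)]
  = 9*(-16) - 2*(54) + 4*(38) = -100
Dy = 1*[23*2 - 4*(-2)] - 9*[(-3)*2 - 4*2] + 4*[(-3)*(-2) - 23*2]
  = 1*(54) - 9*(-14) + 4*(-40) = 20
Dz = 1*[(-4)*(-2) - 23*2] - 2*[(-3)*(-2) - 23*2] + 9*[(-3)*2 - (-4)*2]
  = 1*(-38) - 2*(-40) + 9*(2) = 60
x = Dx/D = -100/20 = -5, y = Dy/D = 20/20 = 1, z = Dz/D = 60/20 = 3
Check eq1: (1)(-5) + (2)(1) + (4)(3) = 9 = 9 ✓
Check eq2: (-3)(-5) + (-4)(1) + (4)(3) = 23 = 23 ✓
Check eq3: (2)(-5) + (2)(1) + (2)(3) = -2 = -2 ✓

x = -5, y = 1, z = 3


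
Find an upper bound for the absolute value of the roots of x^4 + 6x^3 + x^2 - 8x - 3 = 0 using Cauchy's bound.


Cauchy's bound: all roots r satisfy |r| <= 1 + max(|a_i/a_n|) for i = 0,...,n-1
where a_n is the leading coefficient.

Coefficients: [1, 6, 1, -8, -3]
Leading coefficient a_n = 1
Ratios |a_i/a_n|: 6, 1, 8, 3
Maximum ratio: 8
Cauchy's bound: |r| <= 1 + 8 = 9

Upper bound = 9


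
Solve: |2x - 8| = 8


An absolute value equation |expr| = 8 gives two cases:
Case 1: 2x - 8 = 8
  2x = 16, so x = 8
Case 2: 2x - 8 = -8
  2x = 0, so x = 0

x = 0, x = 8


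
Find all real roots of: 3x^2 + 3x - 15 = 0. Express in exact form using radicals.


Using the quadratic formula: x = (-b ± sqrt(b^2 - 4ac)) / (2a)
Here a = 3, b = 3, c = -15
Discriminant = b^2 - 4ac = 3^2 - 4(3)(-15) = 9 + 180 = 189
Since discriminant = 189 > 0, there are two real roots.
x = (-3 ± 3*sqrt(21)) / 6
Simplifying: x = (-1 ± sqrt(21)) / 2
Numerically: x ≈ 1.7913 or x ≈ -2.7913

x = (-1 + sqrt(21)) / 2 or x = (-1 - sqrt(21)) / 2


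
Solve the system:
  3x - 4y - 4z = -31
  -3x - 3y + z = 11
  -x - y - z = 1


Using Cramer's rule. Expand each determinant along the first row.
D  = 3*[(-3)*(-1) - 1*(-1)] - (-4)*[(-3)*(-1) - 1*(-1)] + (-4)*[(-3)*(-1) - (-3)*(-1)]
  = 3*(4) - (-4)*(4) + (-4)*(0) = 28
Dx = (-31)*[(-3)*(-1) - 1*(-1)] - (-4)*[11*(-1) - 1*1] + (-4)*[11*(-1) - (-3)*1]
  = (-31)*(4) - (-4)*(-12) + (-4)*(-8) = -140
Dy = 3*[11*(-1) - 1*1] - (-31)*[(-3)*(-1) - 1*(-1)] + (-4)*[(-3)*1 - 11*(-1)]
  = 3*(-12) - (-31)*(4) + (-4)*(8) = 56
Dz = 3*[(-3)*1 - 11*(-1)] - (-4)*[(-3)*1 - 11*(-1)] + (-31)*[(-3)*(-1) - (-3)*(-1)]
  = 3*(8) - (-4)*(8) + (-31)*(0) = 56
x = Dx/D = -140/28 = -5, y = Dy/D = 56/28 = 2, z = Dz/D = 56/28 = 2
Check eq1: (3)(-5) + (-4)(2) + (-4)(2) = -31 = -31 ✓
Check eq2: (-3)(-5) + (-3)(2) + (1)(2) = 11 = 11 ✓
Check eq3: (-1)(-5) + (-1)(2) + (-1)(2) = 1 = 1 ✓

x = -5, y = 2, z = 2


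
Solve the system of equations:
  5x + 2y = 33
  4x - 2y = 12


Using Cramer's rule:
Determinant D = (5)(-2) - (4)(2) = -10 - 8 = -18
Dx = (33)(-2) - (12)(2) = -66 - 24 = -90
Dy = (5)(12) - (4)(33) = 60 - 132 = -72
x = Dx/D = -90/-18 = 5
y = Dy/D = -72/-18 = 4

x = 5, y = 4


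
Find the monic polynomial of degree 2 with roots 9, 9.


A monic polynomial with roots 9, 9 is:
p(x) = (x - 9)(x - 9)
After multiplying by (x - 9): x - 9
After multiplying by (x - 9): x^2 - 18x + 81

x^2 - 18x + 81


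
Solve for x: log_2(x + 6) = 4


Convert to exponential form: x + 6 = 2^4 = 16
x = 16 - 6 = 10
Check: log_2(10 + 6) = log_2(16) = log_2(16) = 4 ✓

x = 10


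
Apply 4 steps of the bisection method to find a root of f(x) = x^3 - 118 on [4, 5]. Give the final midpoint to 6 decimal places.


f(x) = x^3 - 118
f(4) = -54 < 0
f(5) = 7 > 0

Step 1: midpoint = (4.000000 + 5.000000)/2 = 4.500000
  f(4.500000) = -26.875000
  f(mid) < 0, so root is in [4.500000, 5.000000]

Step 2: midpoint = (4.500000 + 5.000000)/2 = 4.750000
  f(4.750000) = -10.828125
  f(mid) < 0, so root is in [4.750000, 5.000000]

Step 3: midpoint = (4.750000 + 5.000000)/2 = 4.875000
  f(4.875000) = -2.142578
  f(mid) < 0, so root is in [4.875000, 5.000000]

Step 4: midpoint = (4.875000 + 5.000000)/2 = 4.937500
  f(4.937500) = 2.370850
  f(mid) > 0, so root is in [4.875000, 4.937500]

midpoint = 4.937500


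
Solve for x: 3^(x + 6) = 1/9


Express both sides with the same base.
1/9 = 3^(-2)
Since the bases match, equate exponents: x + 6 = -2
So x = -2 - (6) = -8

x = -8


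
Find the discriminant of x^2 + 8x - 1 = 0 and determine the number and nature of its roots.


For ax^2 + bx + c = 0, discriminant D = b^2 - 4ac
Here a = 1, b = 8, c = -1
D = (8)^2 - 4(1)(-1) = 64 + 4 = 68

D = 68 > 0 but not a perfect square
The equation has 2 distinct real irrational roots.

Discriminant = 68, 2 distinct real irrational roots


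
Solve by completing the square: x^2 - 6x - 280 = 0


Start: x^2 - 6x - 280 = 0
Move constant: x^2 - 6x = 280
Half of -6 is -3, squared is 9
Add 9 to both sides: x^2 - 6x + 9 = 289
(x - 3)^2 = 289
x - 3 = ±17
x = 3 + 17 = 20 or x = 3 - 17 = -14

x = -14, x = 20


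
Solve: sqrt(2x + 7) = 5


Square both sides: 2x + 7 = 5^2 = 25
2x = 25 - 7 = 18
x = 9
Check: sqrt(2*9 + 7) = sqrt(25) = 5 ✓

x = 9


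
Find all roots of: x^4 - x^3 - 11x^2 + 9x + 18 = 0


Let p(x) = x^4 - x^3 - 11x^2 + 9x + 18. By the rational root theorem (leading coefficient 1), any rational root is an integer divisor of 18: try ±1, ±2, ... in turn.
Test x = 1: value = 16 ≠ 0.
Test x = -1: value = 0 ✓, so (x + 1) is a factor.
Synthetic division by (x + 1): bring down 1; 1(-1) - 1 = -2; (-2)(-1) - 11 = -9; (-9)(-1) + 9 = 18; 18(-1) + 18 = 0 → quotient x^3 - 2x^2 - 9x + 18, remainder 0.
Continue with the quotient x^3 - 2x^2 - 9x + 18 (candidates must divide 18; re-test x = -1 first in case it repeats).
Test x = -1: value = 24 ≠ 0.
Test x = 2: value = 0 ✓, so (x - 2) is a factor.
Synthetic division by (x - 2): bring down 1; 1(2) - 2 = 0; 0(2) - 9 = -9; (-9)(2) + 18 = 0 → quotient x^2 - 9, remainder 0.
Solve the quadratic x^2 - 9 = 0: discriminant = 0^2 - 4(1)(-9) = 0 + 36 = 36.
sqrt(36) = 6, so x = (0 ± 6)/2: x = 3 or x = -3.
Collecting all roots found:

x = -3, x = -1, x = 2, x = 3


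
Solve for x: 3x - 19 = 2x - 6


Starting with: 3x - 19 = 2x - 6
Move all x terms to left: (3 - 2)x = -6 + 19
Simplify: x = 13
Divide both sides by 1: x = 13

x = 13


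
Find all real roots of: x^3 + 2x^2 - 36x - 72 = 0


Let p(x) = x^3 + 2x^2 - 36x - 72. By the rational root theorem (leading coefficient 1), any rational root is an integer divisor of 72: try ±1, ±2, ... in turn.
Test x = 1: value = -105 ≠ 0.
Test x = -1: value = -35 ≠ 0.
Test x = 2: value = -128 ≠ 0.
Test x = -2: value = 0 ✓, so (x + 2) is a factor.
Synthetic division by (x + 2): bring down 1; 1(-2) + 2 = 0; 0(-2) - 36 = -36; (-36)(-2) - 72 = 0 → quotient x^2 - 36, remainder 0.
Solve the quadratic x^2 - 36 = 0: discriminant = 0^2 - 4(1)(-36) = 0 + 144 = 144.
sqrt(144) = 12, so x = (0 ± 12)/2: x = 6 or x = -6.

x = -6, x = -2, x = 6


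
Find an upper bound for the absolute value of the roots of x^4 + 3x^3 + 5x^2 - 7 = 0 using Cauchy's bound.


Cauchy's bound: all roots r satisfy |r| <= 1 + max(|a_i/a_n|) for i = 0,...,n-1
where a_n is the leading coefficient.

Coefficients: [1, 3, 5, 0, -7]
Leading coefficient a_n = 1
Ratios |a_i/a_n|: 3, 5, 0, 7
Maximum ratio: 7
Cauchy's bound: |r| <= 1 + 7 = 8

Upper bound = 8


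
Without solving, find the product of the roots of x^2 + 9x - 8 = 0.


By Vieta's formulas for ax^2 + bx + c = 0:
  Sum of roots = -b/a
  Product of roots = c/a

Here a = 1, b = 9, c = -8
Sum = -(9)/1 = -9
Product = -8/1 = -8

Product = -8


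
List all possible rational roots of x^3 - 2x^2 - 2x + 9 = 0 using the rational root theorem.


Rational root theorem: possible roots are ±p/q where:
  p divides the constant term (9): p ∈ {1, 3, 9}
  q divides the leading coefficient (1): q ∈ {1}

All possible rational roots: -9, -3, -1, 1, 3, 9

-9, -3, -1, 1, 3, 9


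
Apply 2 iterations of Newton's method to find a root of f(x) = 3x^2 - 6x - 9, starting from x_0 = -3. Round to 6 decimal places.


Newton's method: x_(n+1) = x_n - f(x_n)/f'(x_n)
f(x) = 3x^2 - 6x - 9
f'(x) = 6x - 6

Iteration 1:
  f(-3.000000) = 36.000000
  f'(-3.000000) = -24.000000
  x_1 = -3.000000 - (36.000000)/(-24.000000) = -1.500000

Iteration 2:
  f(-1.500000) = 6.750000
  f'(-1.500000) = -15.000000
  x_2 = -1.500000 - (6.750000)/(-15.000000) = -1.050000

x_2 = -1.050000


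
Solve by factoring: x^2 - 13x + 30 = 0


We need two numbers that multiply to 30 and add to -13.
Those numbers are -3 and -10 (since (-3) * (-10) = 30 and (-3) + (-10) = -13).
So x^2 - 13x + 30 = (x - 3)(x - 10) = 0
Setting each factor to zero: x = 3 or x = 10

x = 3, x = 10


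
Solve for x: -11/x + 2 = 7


Subtract 2 from both sides: -11/x = 5
Multiply both sides by x: -11 = 5 * x
Divide by 5: x = -11/5

x = -11/5


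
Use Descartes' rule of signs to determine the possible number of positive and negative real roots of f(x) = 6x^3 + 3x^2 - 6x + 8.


Descartes' rule of signs:

For positive roots, count sign changes in f(x) = 6x^3 + 3x^2 - 6x + 8:
Signs of coefficients: +, +, -, +
Number of sign changes: 2
Possible positive real roots: 2, 0

For negative roots, examine f(-x) = -6x^3 + 3x^2 + 6x + 8:
Signs of coefficients: -, +, +, +
Number of sign changes: 1
Possible negative real roots: 1

Positive roots: 2 or 0; Negative roots: 1


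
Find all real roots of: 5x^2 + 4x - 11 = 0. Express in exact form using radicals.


Using the quadratic formula: x = (-b ± sqrt(b^2 - 4ac)) / (2a)
Here a = 5, b = 4, c = -11
Discriminant = b^2 - 4ac = 4^2 - 4(5)(-11) = 16 + 220 = 236
Since discriminant = 236 > 0, there are two real roots.
x = (-4 ± 2*sqrt(59)) / 10
Simplifying: x = (-2 ± sqrt(59)) / 5
Numerically: x ≈ 1.1362 or x ≈ -1.9362

x = (-2 + sqrt(59)) / 5 or x = (-2 - sqrt(59)) / 5


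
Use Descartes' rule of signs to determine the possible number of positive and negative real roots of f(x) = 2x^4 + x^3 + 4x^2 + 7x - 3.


Descartes' rule of signs:

For positive roots, count sign changes in f(x) = 2x^4 + x^3 + 4x^2 + 7x - 3:
Signs of coefficients: +, +, +, +, -
Number of sign changes: 1
Possible positive real roots: 1

For negative roots, examine f(-x) = 2x^4 - x^3 + 4x^2 - 7x - 3:
Signs of coefficients: +, -, +, -, -
Number of sign changes: 3
Possible negative real roots: 3, 1

Positive roots: 1; Negative roots: 3 or 1


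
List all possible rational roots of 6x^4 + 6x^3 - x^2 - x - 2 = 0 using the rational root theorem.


Rational root theorem: possible roots are ±p/q where:
  p divides the constant term (-2): p ∈ {1, 2}
  q divides the leading coefficient (6): q ∈ {1, 2, 3, 6}

All possible rational roots: -2, -1, -2/3, -1/2, -1/3, -1/6, 1/6, 1/3, 1/2, 2/3, 1, 2

-2, -1, -2/3, -1/2, -1/3, -1/6, 1/6, 1/3, 1/2, 2/3, 1, 2


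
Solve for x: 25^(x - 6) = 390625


Express both sides with the same base.
390625 = 25^4
Since the bases match, equate exponents: x - 6 = 4
So x = 4 - (-6) = 10

x = 10


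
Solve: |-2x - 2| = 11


An absolute value equation |expr| = 11 gives two cases:
Case 1: -2x - 2 = 11
  -2x = 13, so x = -13/2
Case 2: -2x - 2 = -11
  -2x = -9, so x = 9/2

x = -13/2, x = 9/2


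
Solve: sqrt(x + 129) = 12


Square both sides: x + 129 = 12^2 = 144
x = 144 - 129 = 15
x = 15
Check: sqrt(1*15 + 129) = sqrt(144) = 12 ✓

x = 15


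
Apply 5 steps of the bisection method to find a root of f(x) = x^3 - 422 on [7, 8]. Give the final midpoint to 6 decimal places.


f(x) = x^3 - 422
f(7) = -79 < 0
f(8) = 90 > 0

Step 1: midpoint = (7.000000 + 8.000000)/2 = 7.500000
  f(7.500000) = -0.125000
  f(mid) < 0, so root is in [7.500000, 8.000000]

Step 2: midpoint = (7.500000 + 8.000000)/2 = 7.750000
  f(7.750000) = 43.484375
  f(mid) > 0, so root is in [7.500000, 7.750000]

Step 3: midpoint = (7.500000 + 7.750000)/2 = 7.625000
  f(7.625000) = 21.322266
  f(mid) > 0, so root is in [7.500000, 7.625000]

Step 4: midpoint = (7.500000 + 7.625000)/2 = 7.562500
  f(7.562500) = 10.510010
  f(mid) > 0, so root is in [7.500000, 7.562500]

Step 5: midpoint = (7.500000 + 7.562500)/2 = 7.531250
  f(7.531250) = 5.170441
  f(mid) > 0, so root is in [7.500000, 7.531250]

midpoint = 7.531250


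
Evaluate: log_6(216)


We need the exponent such that 6^? = 216
6^3 = 216
Therefore log_6(216) = 3

3


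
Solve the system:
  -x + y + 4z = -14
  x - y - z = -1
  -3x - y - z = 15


Using Cramer's rule. Expand each determinant along the first row.
D  = (-1)*[(-1)*(-1) - (-1)*(-1)] - 1*[1*(-1) - (-1)*(-3)] + 4*[1*(-1) - (-1)*(-3)]
  = (-1)*(0) - 1*(-4) + 4*(-4) = -12
Dx = (-14)*[(-1)*(-1) - (-1)*(-1)] - 1*[(-1)*(-1) - (-1)*15] + 4*[(-1)*(-1) - (-1)*15]
  = (-14)*(0) - 1*(16) + 4*(16) = 48
Dy = (-1)*[(-1)*(-1) - (-1)*15] - (-14)*[1*(-1) - (-1)*(-3)] + 4*[1*15 - (-1)*(-3)]
  = (-1)*(16) - (-14)*(-4) + 4*(12) = -24
Dz = (-1)*[(-1)*15 - (-1)*(-1)] - 1*[1*15 - (-1)*(-3)] + (-14)*[1*(-1) - (-1)*(-3)]
  = (-1)*(-16) - 1*(12) + (-14)*(-4) = 60
x = Dx/D = 48/-12 = -4, y = Dy/D = -24/-12 = 2, z = Dz/D = 60/-12 = -5
Check eq1: (-1)(-4) + (1)(2) + (4)(-5) = -14 = -14 ✓
Check eq2: (1)(-4) + (-1)(2) + (-1)(-5) = -1 = -1 ✓
Check eq3: (-3)(-4) + (-1)(2) + (-1)(-5) = 15 = 15 ✓

x = -4, y = 2, z = -5


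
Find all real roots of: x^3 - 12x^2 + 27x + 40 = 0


Let p(x) = x^3 - 12x^2 + 27x + 40. By the rational root theorem (leading coefficient 1), any rational root is an integer divisor of 40: try ±1, ±2, ... in turn.
Test x = 1: value = 56 ≠ 0.
Test x = -1: value = 0 ✓, so (x + 1) is a factor.
Synthetic division by (x + 1): bring down 1; 1(-1) - 12 = -13; (-13)(-1) + 27 = 40; 40(-1) + 40 = 0 → quotient x^2 - 13x + 40, remainder 0.
Solve the quadratic x^2 - 13x + 40 = 0: discriminant = (-13)^2 - 4(1)(40) = 169 - 160 = 9.
sqrt(9) = 3, so x = (13 ± 3)/2: x = 8 or x = 5.

x = -1, x = 5, x = 8


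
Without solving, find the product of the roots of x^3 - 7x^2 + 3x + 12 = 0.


By Vieta's formulas for x^3 + bx^2 + cx + d = 0:
  r1 + r2 + r3 = -b/a = 7
  r1*r2 + r1*r3 + r2*r3 = c/a = 3
  r1*r2*r3 = -d/a = -12


Product = -12


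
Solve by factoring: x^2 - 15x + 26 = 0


We need two numbers that multiply to 26 and add to -15.
Those numbers are -2 and -13 (since (-2) * (-13) = 26 and (-2) + (-13) = -15).
So x^2 - 15x + 26 = (x - 2)(x - 13) = 0
Setting each factor to zero: x = 2 or x = 13

x = 2, x = 13


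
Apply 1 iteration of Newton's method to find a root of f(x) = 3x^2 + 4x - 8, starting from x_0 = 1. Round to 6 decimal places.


Newton's method: x_(n+1) = x_n - f(x_n)/f'(x_n)
f(x) = 3x^2 + 4x - 8
f'(x) = 6x + 4

Iteration 1:
  f(1.000000) = -1.000000
  f'(1.000000) = 10.000000
  x_1 = 1.000000 - (-1.000000)/(10.000000) = 1.100000

x_1 = 1.100000


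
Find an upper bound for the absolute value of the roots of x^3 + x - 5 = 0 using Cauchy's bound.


Cauchy's bound: all roots r satisfy |r| <= 1 + max(|a_i/a_n|) for i = 0,...,n-1
where a_n is the leading coefficient.

Coefficients: [1, 0, 1, -5]
Leading coefficient a_n = 1
Ratios |a_i/a_n|: 0, 1, 5
Maximum ratio: 5
Cauchy's bound: |r| <= 1 + 5 = 6

Upper bound = 6


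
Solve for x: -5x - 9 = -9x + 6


Starting with: -5x - 9 = -9x + 6
Move all x terms to left: (-5 + 9)x = 6 + 9
Simplify: 4x = 15
Divide both sides by 4: x = 15/4

x = 15/4


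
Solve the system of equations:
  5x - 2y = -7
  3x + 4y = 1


Using Cramer's rule:
Determinant D = (5)(4) - (3)(-2) = 20 + 6 = 26
Dx = (-7)(4) - (1)(-2) = -28 + 2 = -26
Dy = (5)(1) - (3)(-7) = 5 + 21 = 26
x = Dx/D = -26/26 = -1
y = Dy/D = 26/26 = 1

x = -1, y = 1


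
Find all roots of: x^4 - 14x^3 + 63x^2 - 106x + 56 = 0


Let p(x) = x^4 - 14x^3 + 63x^2 - 106x + 56. By the rational root theorem (leading coefficient 1), any rational root is an integer divisor of 56: try ±1, ±2, ... in turn.
Test x = 1: value = 0 ✓, so (x - 1) is a factor.
Synthetic division by (x - 1): bring down 1; 1(1) - 14 = -13; (-13)(1) + 63 = 50; 50(1) - 106 = -56; (-56)(1) + 56 = 0 → quotient x^3 - 13x^2 + 50x - 56, remainder 0.
Continue with the quotient x^3 - 13x^2 + 50x - 56 (candidates must divide 56; re-test x = 1 first in case it repeats).
Test x = 1: value = -18 ≠ 0.
Test x = -1: value = -120 ≠ 0.
Test x = 2: value = 0 ✓, so (x - 2) is a factor.
Synthetic division by (x - 2): bring down 1; 1(2) - 13 = -11; (-11)(2) + 50 = 28; 28(2) - 56 = 0 → quotient x^2 - 11x + 28, remainder 0.
Solve the quadratic x^2 - 11x + 28 = 0: discriminant = (-11)^2 - 4(1)(28) = 121 - 112 = 9.
sqrt(9) = 3, so x = (11 ± 3)/2: x = 7 or x = 4.
Collecting all roots found:

x = 1, x = 2, x = 4, x = 7


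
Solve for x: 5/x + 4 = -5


Subtract 4 from both sides: 5/x = -9
Multiply both sides by x: 5 = -9 * x
Divide by -9: x = -5/9

x = -5/9


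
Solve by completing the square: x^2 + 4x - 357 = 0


Start: x^2 + 4x - 357 = 0
Move constant: x^2 + 4x = 357
Half of 4 is 2, squared is 4
Add 4 to both sides: x^2 + 4x + 4 = 361
(x + 2)^2 = 361
x + 2 = ±19
x = -2 + 19 = 17 or x = -2 - 19 = -21

x = -21, x = 17


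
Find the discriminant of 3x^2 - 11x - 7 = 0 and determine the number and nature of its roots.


For ax^2 + bx + c = 0, discriminant D = b^2 - 4ac
Here a = 3, b = -11, c = -7
D = (-11)^2 - 4(3)(-7) = 121 + 84 = 205

D = 205 > 0 but not a perfect square
The equation has 2 distinct real irrational roots.

Discriminant = 205, 2 distinct real irrational roots


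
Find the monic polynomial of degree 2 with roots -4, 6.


A monic polynomial with roots -4, 6 is:
p(x) = (x + 4)(x - 6)
After multiplying by (x + 4): x + 4
After multiplying by (x - 6): x^2 - 2x - 24

x^2 - 2x - 24


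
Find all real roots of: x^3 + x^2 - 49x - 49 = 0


Let p(x) = x^3 + x^2 - 49x - 49. By the rational root theorem (leading coefficient 1), any rational root is an integer divisor of 49: try ±1, ±2, ... in turn.
Test x = 1: value = -96 ≠ 0.
Test x = -1: value = 0 ✓, so (x + 1) is a factor.
Synthetic division by (x + 1): bring down 1; 1(-1) + 1 = 0; 0(-1) - 49 = -49; (-49)(-1) - 49 = 0 → quotient x^2 - 49, remainder 0.
Solve the quadratic x^2 - 49 = 0: discriminant = 0^2 - 4(1)(-49) = 0 + 196 = 196.
sqrt(196) = 14, so x = (0 ± 14)/2: x = 7 or x = -7.

x = -7, x = -1, x = 7


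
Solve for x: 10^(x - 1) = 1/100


Express both sides with the same base.
1/100 = 10^(-2)
Since the bases match, equate exponents: x - 1 = -2
So x = -2 - (-1) = -1

x = -1


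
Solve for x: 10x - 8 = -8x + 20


Starting with: 10x - 8 = -8x + 20
Move all x terms to left: (10 + 8)x = 20 + 8
Simplify: 18x = 28
Divide both sides by 18: x = 14/9

x = 14/9


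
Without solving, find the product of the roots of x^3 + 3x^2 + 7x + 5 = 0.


By Vieta's formulas for x^3 + bx^2 + cx + d = 0:
  r1 + r2 + r3 = -b/a = -3
  r1*r2 + r1*r3 + r2*r3 = c/a = 7
  r1*r2*r3 = -d/a = -5


Product = -5


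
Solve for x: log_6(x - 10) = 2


Convert to exponential form: x - 10 = 6^2 = 36
x = 36 + 10 = 46
Check: log_6(46 - 10) = log_6(36) = log_6(36) = 2 ✓

x = 46


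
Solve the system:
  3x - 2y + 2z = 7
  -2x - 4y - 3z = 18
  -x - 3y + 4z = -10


Using Cramer's rule. Expand each determinant along the first row.
D  = 3*[(-4)*4 - (-3)*(-3)] - (-2)*[(-2)*4 - (-3)*(-1)] + 2*[(-2)*(-3) - (-4)*(-1)]
  = 3*(-25) - (-2)*(-11) + 2*(2) = -93
Dx = 7*[(-4)*4 - (-3)*(-3)] - (-2)*[18*4 - (-3)*(-10)] + 2*[18*(-3) - (-4)*(-10)]
  = 7*(-25) - (-2)*(42) + 2*(-94) = -279
Dy = 3*[18*4 - (-3)*(-10)] - 7*[(-2)*4 - (-3)*(-1)] + 2*[(-2)*(-10) - 18*(-1)]
  = 3*(42) - 7*(-11) + 2*(38) = 279
Dz = 3*[(-4)*(-10) - 18*(-3)] - (-2)*[(-2)*(-10) - 18*(-1)] + 7*[(-2)*(-3) - (-4)*(-1)]
  = 3*(94) - (-2)*(38) + 7*(2) = 372
x = Dx/D = -279/-93 = 3, y = Dy/D = 279/-93 = -3, z = Dz/D = 372/-93 = -4
Check eq1: (3)(3) + (-2)(-3) + (2)(-4) = 7 = 7 ✓
Check eq2: (-2)(3) + (-4)(-3) + (-3)(-4) = 18 = 18 ✓
Check eq3: (-1)(3) + (-3)(-3) + (4)(-4) = -10 = -10 ✓

x = 3, y = -3, z = -4


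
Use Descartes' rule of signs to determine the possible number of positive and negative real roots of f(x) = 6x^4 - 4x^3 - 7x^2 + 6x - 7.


Descartes' rule of signs:

For positive roots, count sign changes in f(x) = 6x^4 - 4x^3 - 7x^2 + 6x - 7:
Signs of coefficients: +, -, -, +, -
Number of sign changes: 3
Possible positive real roots: 3, 1

For negative roots, examine f(-x) = 6x^4 + 4x^3 - 7x^2 - 6x - 7:
Signs of coefficients: +, +, -, -, -
Number of sign changes: 1
Possible negative real roots: 1

Positive roots: 3 or 1; Negative roots: 1


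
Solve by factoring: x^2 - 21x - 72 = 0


We need two numbers that multiply to -72 and add to -21.
Those numbers are 3 and -24 (since 3 * (-24) = -72 and 3 + (-24) = -21).
So x^2 - 21x - 72 = (x + 3)(x - 24) = 0
Setting each factor to zero: x = -3 or x = 24

x = -3, x = 24


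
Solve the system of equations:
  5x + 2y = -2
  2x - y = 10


Using Cramer's rule:
Determinant D = (5)(-1) - (2)(2) = -5 - 4 = -9
Dx = (-2)(-1) - (10)(2) = 2 - 20 = -18
Dy = (5)(10) - (2)(-2) = 50 + 4 = 54
x = Dx/D = -18/-9 = 2
y = Dy/D = 54/-9 = -6

x = 2, y = -6


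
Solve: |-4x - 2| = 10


An absolute value equation |expr| = 10 gives two cases:
Case 1: -4x - 2 = 10
  -4x = 12, so x = -3
Case 2: -4x - 2 = -10
  -4x = -8, so x = 2

x = -3, x = 2


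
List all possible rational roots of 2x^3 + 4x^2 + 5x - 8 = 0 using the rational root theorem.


Rational root theorem: possible roots are ±p/q where:
  p divides the constant term (-8): p ∈ {1, 2, 4, 8}
  q divides the leading coefficient (2): q ∈ {1, 2}

All possible rational roots: -8, -4, -2, -1, -1/2, 1/2, 1, 2, 4, 8

-8, -4, -2, -1, -1/2, 1/2, 1, 2, 4, 8


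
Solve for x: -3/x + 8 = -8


Subtract 8 from both sides: -3/x = -16
Multiply both sides by x: -3 = -16 * x
Divide by -16: x = 3/16

x = 3/16


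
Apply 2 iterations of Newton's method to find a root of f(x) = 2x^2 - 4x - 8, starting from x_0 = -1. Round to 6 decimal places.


Newton's method: x_(n+1) = x_n - f(x_n)/f'(x_n)
f(x) = 2x^2 - 4x - 8
f'(x) = 4x - 4

Iteration 1:
  f(-1.000000) = -2.000000
  f'(-1.000000) = -8.000000
  x_1 = -1.000000 - (-2.000000)/(-8.000000) = -1.250000

Iteration 2:
  f(-1.250000) = 0.125000
  f'(-1.250000) = -9.000000
  x_2 = -1.250000 - (0.125000)/(-9.000000) = -1.236111

x_2 = -1.236111


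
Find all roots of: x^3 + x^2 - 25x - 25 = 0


Let p(x) = x^3 + x^2 - 25x - 25. By the rational root theorem (leading coefficient 1), any rational root is an integer divisor of 25: try ±1, ±2, ... in turn.
Test x = 1: value = -48 ≠ 0.
Test x = -1: value = 0 ✓, so (x + 1) is a factor.
Synthetic division by (x + 1): bring down 1; 1(-1) + 1 = 0; 0(-1) - 25 = -25; (-25)(-1) - 25 = 0 → quotient x^2 - 25, remainder 0.
Solve the quadratic x^2 - 25 = 0: discriminant = 0^2 - 4(1)(-25) = 0 + 100 = 100.
sqrt(100) = 10, so x = (0 ± 10)/2: x = 5 or x = -5.
Collecting all roots found:

x = -5, x = -1, x = 5


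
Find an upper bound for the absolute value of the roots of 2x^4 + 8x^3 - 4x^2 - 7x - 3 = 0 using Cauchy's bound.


Cauchy's bound: all roots r satisfy |r| <= 1 + max(|a_i/a_n|) for i = 0,...,n-1
where a_n is the leading coefficient.

Coefficients: [2, 8, -4, -7, -3]
Leading coefficient a_n = 2
Ratios |a_i/a_n|: 4, 2, 7/2, 3/2
Maximum ratio: 4
Cauchy's bound: |r| <= 1 + 4 = 5

Upper bound = 5


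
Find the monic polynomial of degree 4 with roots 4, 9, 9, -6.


A monic polynomial with roots 4, 9, 9, -6 is:
p(x) = (x - 4)(x - 9)(x - 9)(x + 6)
After multiplying by (x - 4): x - 4
After multiplying by (x - 9): x^2 - 13x + 36
After multiplying by (x - 9): x^3 - 22x^2 + 153x - 324
After multiplying by (x + 6): x^4 - 16x^3 + 21x^2 + 594x - 1944

x^4 - 16x^3 + 21x^2 + 594x - 1944


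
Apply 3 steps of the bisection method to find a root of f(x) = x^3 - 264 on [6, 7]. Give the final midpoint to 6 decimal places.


f(x) = x^3 - 264
f(6) = -48 < 0
f(7) = 79 > 0

Step 1: midpoint = (6.000000 + 7.000000)/2 = 6.500000
  f(6.500000) = 10.625000
  f(mid) > 0, so root is in [6.000000, 6.500000]

Step 2: midpoint = (6.000000 + 6.500000)/2 = 6.250000
  f(6.250000) = -19.859375
  f(mid) < 0, so root is in [6.250000, 6.500000]

Step 3: midpoint = (6.250000 + 6.500000)/2 = 6.375000
  f(6.375000) = -4.916016
  f(mid) < 0, so root is in [6.375000, 6.500000]

midpoint = 6.375000


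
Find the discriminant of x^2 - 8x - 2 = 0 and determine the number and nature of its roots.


For ax^2 + bx + c = 0, discriminant D = b^2 - 4ac
Here a = 1, b = -8, c = -2
D = (-8)^2 - 4(1)(-2) = 64 + 8 = 72

D = 72 > 0 but not a perfect square
The equation has 2 distinct real irrational roots.

Discriminant = 72, 2 distinct real irrational roots


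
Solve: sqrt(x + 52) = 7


Square both sides: x + 52 = 7^2 = 49
x = 49 - 52 = -3
x = -3
Check: sqrt(1*(-3) + 52) = sqrt(49) = 7 ✓

x = -3


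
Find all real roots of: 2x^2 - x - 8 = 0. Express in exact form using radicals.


Using the quadratic formula: x = (-b ± sqrt(b^2 - 4ac)) / (2a)
Here a = 2, b = -1, c = -8
Discriminant = b^2 - 4ac = (-1)^2 - 4(2)(-8) = 1 + 64 = 65
Since discriminant = 65 > 0, there are two real roots.
x = (1 ± sqrt(65)) / 4
Numerically: x ≈ 2.2656 or x ≈ -1.7656

x = (1 + sqrt(65)) / 4 or x = (1 - sqrt(65)) / 4


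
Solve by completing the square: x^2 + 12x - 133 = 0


Start: x^2 + 12x - 133 = 0
Move constant: x^2 + 12x = 133
Half of 12 is 6, squared is 36
Add 36 to both sides: x^2 + 12x + 36 = 169
(x + 6)^2 = 169
x + 6 = ±13
x = -6 + 13 = 7 or x = -6 - 13 = -19

x = -19, x = 7


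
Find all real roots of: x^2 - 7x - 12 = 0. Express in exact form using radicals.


Using the quadratic formula: x = (-b ± sqrt(b^2 - 4ac)) / (2a)
Here a = 1, b = -7, c = -12
Discriminant = b^2 - 4ac = (-7)^2 - 4(1)(-12) = 49 + 48 = 97
Since discriminant = 97 > 0, there are two real roots.
x = (7 ± sqrt(97)) / 2
Numerically: x ≈ 8.4244 or x ≈ -1.4244

x = (7 + sqrt(97)) / 2 or x = (7 - sqrt(97)) / 2


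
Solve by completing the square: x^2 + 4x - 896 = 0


Start: x^2 + 4x - 896 = 0
Move constant: x^2 + 4x = 896
Half of 4 is 2, squared is 4
Add 4 to both sides: x^2 + 4x + 4 = 900
(x + 2)^2 = 900
x + 2 = ±30
x = -2 + 30 = 28 or x = -2 - 30 = -32

x = -32, x = 28
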